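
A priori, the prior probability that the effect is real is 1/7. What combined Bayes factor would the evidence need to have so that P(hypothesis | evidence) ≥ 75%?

Prior odds = (1/7)/(6/7) = 1/6.
Target odds = 0.75/0.25 = 3.
Required Bayes factor = 3 ÷ (1/6) = 18.

18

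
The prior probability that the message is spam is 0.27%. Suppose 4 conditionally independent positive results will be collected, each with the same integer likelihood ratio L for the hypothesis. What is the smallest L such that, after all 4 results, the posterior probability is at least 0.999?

Prior odds = 0.0027/0.9973 = 27/9973.
Target odds = 0.999/0.001 = 999.
Need L⁴ ≥ 999 ÷ (27/9973) = 369001.
24⁴ = 331776 < 369001 ≤ 390625 = 25⁴, so L = 25.

25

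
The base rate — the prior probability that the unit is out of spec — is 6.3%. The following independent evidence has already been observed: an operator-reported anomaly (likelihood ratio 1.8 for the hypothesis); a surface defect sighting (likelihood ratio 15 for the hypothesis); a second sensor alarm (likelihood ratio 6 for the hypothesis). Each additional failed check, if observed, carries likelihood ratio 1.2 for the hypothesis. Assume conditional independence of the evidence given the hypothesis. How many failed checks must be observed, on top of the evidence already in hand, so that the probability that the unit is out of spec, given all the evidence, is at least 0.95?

4

Prior odds = 0.063/0.937 = 63/937.
Combined Bayes factor of the evidence already in hand = 1.8 × 15 × 6 = 162.
Odds after that evidence = (63/937) × 162 = 10206/937.
Target odds = 0.95/0.05 = 19.
Need 1.2ⁿ ≥ 19 ÷ (10206/937) = 17803/10206.
1.2³ = 1.728 falls short of 17803/10206 but 1.2⁴ = 2.0736 reaches it, so n = 4.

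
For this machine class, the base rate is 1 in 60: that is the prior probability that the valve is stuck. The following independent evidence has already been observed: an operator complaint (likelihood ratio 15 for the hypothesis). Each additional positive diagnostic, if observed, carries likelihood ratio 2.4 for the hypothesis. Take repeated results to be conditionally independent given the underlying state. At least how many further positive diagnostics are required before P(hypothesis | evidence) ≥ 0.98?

Prior odds = (1/60)/(59/60) = 1/59.
Bayes factor of the evidence already in hand = 15.
Odds after that evidence = (1/59) × 15 = 15/59.
Target odds = 0.98/0.02 = 49.
Need 2.4ⁿ ≥ 49 ÷ (15/59) = 2891/15.
2.4⁶ = 2985984/15625 falls short of 2891/15 but 2.4⁷ = 35831808/78125 reaches it, so n = 7.

7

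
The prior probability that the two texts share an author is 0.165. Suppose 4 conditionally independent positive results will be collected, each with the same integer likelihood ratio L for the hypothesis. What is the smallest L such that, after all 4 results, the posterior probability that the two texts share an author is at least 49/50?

4

Prior odds = 0.165/0.835 = 33/167.
Target odds = 0.98/0.02 = 49.
Need L⁴ ≥ 49 ÷ (33/167) = 8183/33.
3⁴ = 81 < 8183/33 ≤ 256 = 4⁴, so L = 4.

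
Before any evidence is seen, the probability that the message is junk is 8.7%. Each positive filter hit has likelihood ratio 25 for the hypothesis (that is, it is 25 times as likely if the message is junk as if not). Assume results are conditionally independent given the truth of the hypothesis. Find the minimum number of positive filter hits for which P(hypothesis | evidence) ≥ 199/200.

Prior odds = 0.087/0.913 = 87/913.
Likelihood ratio per positive filter hit = 25.
Target odds: 0.995 ÷ 0.005 = 199.
Need (87/913) × 25ⁿ ≥ 199, i.e. 25ⁿ ≥ 181687/87.
25² = 625 falls short of 181687/87 but 25³ = 15625 reaches it, so n = 3.

3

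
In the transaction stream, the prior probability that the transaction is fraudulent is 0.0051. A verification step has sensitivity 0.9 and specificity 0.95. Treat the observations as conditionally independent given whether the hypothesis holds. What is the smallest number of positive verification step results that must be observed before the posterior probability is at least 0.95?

Prior odds: 0.0051 ÷ 0.9949 = 51/9949.
False-positive rate = 1 − 0.95 = 0.05; likelihood ratio of a positive = 0.9/0.05 = 18.
Target posterior odds = 0.95/0.05 = 19.
Require 18ⁿ ≥ 19 ÷ (51/9949) = 189031/51.
18² = 324 falls short of 189031/51 but 18³ = 5832 reaches it, so n = 3.

3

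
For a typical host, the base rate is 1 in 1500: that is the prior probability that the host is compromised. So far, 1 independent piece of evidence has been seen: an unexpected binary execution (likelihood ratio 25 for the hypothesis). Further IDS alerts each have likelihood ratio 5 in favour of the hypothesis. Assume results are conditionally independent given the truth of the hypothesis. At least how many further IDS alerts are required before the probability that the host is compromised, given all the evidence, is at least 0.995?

6

Prior odds = (1/1500)/(1499/1500) = 1/1499.
Bayes factor of the evidence already in hand = 25.
Odds after that evidence = (1/1499) × 25 = 25/1499.
Target odds = 0.995/0.005 = 199.
Need 5ⁿ ≥ 199 ÷ (25/1499) = 11932.04.
5⁵ = 3125 falls short of 11932.04 but 5⁶ = 15625 reaches it, so n = 6.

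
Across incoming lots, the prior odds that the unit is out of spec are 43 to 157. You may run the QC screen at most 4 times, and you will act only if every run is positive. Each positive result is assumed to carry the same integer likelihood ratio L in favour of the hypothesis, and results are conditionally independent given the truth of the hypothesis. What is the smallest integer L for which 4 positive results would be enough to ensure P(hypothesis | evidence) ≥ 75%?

2

Prior odds = 43/157.
Target odds = 0.75/0.25 = 3.
Need L⁴ ≥ 3 ÷ (43/157) = 471/43.
1⁴ = 1 < 471/43 ≤ 16 = 2⁴, so L = 2.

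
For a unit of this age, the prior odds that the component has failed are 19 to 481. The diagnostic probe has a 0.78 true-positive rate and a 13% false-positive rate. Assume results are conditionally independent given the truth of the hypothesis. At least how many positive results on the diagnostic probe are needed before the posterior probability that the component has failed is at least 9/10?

Prior odds = 19/481.
Likelihood ratio of a positive result = 0.78/0.13 = 6.
Target odds: 0.9 ÷ 0.1 = 9.
Need (19/481) × 6ⁿ ≥ 9, i.e. 6ⁿ ≥ 4329/19.
6³ = 216 falls short of 4329/19 but 6⁴ = 1296 reaches it, so n = 4.

4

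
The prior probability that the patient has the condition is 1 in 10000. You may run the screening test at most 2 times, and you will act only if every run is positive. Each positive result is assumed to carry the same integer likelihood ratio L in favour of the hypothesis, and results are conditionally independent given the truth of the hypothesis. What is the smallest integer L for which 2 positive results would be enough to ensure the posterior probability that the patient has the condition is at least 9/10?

300

Prior odds = 0.0001/0.9999 = 1/9999.
Target odds = 0.9/0.1 = 9.
Need L² ≥ 9 ÷ (1/9999) = 89991.
299² = 89401 < 89991 ≤ 90000 = 300², so L = 300.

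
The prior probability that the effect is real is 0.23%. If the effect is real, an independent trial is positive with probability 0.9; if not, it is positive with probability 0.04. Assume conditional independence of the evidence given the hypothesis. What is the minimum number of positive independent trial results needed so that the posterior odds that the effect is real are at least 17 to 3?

3

Prior odds = 0.0023/0.9977 = 23/9977.
Likelihood ratio of a positive = 0.9/0.04 = 22.5.
Target odds = 17/3.
Require 22.5ⁿ ≥ 17/3 ÷ (23/9977) = 169609/69.
22.5² = 506.25 falls short of 169609/69 but 22.5³ = 11390.625 reaches it, so n = 3.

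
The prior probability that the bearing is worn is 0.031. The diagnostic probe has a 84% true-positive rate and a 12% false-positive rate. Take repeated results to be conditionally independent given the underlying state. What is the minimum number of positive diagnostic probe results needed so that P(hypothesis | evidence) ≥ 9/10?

3

Prior odds = 0.031/0.969 = 31/969.
Likelihood ratio of a positive result = 0.84/0.12 = 7.
Target odds: 0.9 ÷ 0.1 = 9.
Require 7ⁿ ≥ 9 ÷ (31/969) = 8721/31.
7² = 49 falls short of 8721/31 but 7³ = 343 reaches it, so n = 3.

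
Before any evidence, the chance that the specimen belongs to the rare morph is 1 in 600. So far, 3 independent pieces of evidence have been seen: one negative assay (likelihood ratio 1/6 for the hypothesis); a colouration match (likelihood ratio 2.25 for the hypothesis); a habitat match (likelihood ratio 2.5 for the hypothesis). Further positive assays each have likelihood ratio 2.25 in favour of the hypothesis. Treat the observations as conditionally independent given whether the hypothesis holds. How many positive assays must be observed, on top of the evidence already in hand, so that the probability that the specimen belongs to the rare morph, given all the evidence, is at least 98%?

13

Prior odds = (1/600)/(599/600) = 1/599.
Combined Bayes factor of the evidence already in hand = (1/6) × 2.25 × 2.5 = 0.9375.
Odds after that evidence = (1/599) × 0.9375 = 15/9584.
Target odds = 0.98/0.02 = 49.
Need 2.25ⁿ ≥ 49 ÷ (15/9584) = 469616/15.
2.25¹² ≈16834.1 falls short of 469616/15 but 2.25¹³ ≈37876.8 reaches it, so n = 13.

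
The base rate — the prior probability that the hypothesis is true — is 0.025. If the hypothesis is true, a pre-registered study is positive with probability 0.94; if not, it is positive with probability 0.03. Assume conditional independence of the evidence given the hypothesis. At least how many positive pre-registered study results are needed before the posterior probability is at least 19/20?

Prior odds = 0.025/0.975 = 1/39.
Likelihood ratio of a positive = 0.94/0.03 = 94/3.
Target posterior odds = 0.95/0.05 = 19.
Need (1/39) × (94/3)ⁿ ≥ 19, i.e. (94/3)ⁿ ≥ 741.
(94/3)¹ = 94/3 falls short of 741 but (94/3)² = 8836/9 reaches it, so n = 2.

2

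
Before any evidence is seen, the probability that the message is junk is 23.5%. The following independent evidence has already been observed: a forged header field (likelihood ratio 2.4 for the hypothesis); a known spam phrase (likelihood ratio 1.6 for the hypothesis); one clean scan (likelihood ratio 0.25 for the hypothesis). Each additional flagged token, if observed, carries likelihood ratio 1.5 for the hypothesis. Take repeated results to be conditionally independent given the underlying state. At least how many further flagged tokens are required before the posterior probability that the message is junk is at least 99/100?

15

Prior odds = 0.235/0.765 = 47/153.
Combined Bayes factor of the evidence already in hand = 2.4 × 1.6 × 0.25 = 0.96.
Odds after that evidence = (47/153) × 0.96 = 376/1275.
Target odds = 0.99/0.01 = 99.
Need 1.5ⁿ ≥ 99 ÷ (376/1275) = 126225/376.
1.5¹⁴ = 4782969/16384 falls short of 126225/376 but 1.5¹⁵ = 14348907/32768 reaches it, so n = 15.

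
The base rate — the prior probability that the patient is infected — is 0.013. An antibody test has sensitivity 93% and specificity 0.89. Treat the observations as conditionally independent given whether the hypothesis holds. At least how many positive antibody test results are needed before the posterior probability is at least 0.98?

4

Prior odds = 0.013/0.987 = 13/987.
False-positive rate = 1 − 0.89 = 0.11; likelihood ratio of a positive = 0.93/0.11 = 93/11.
Target odds: 0.98 ÷ 0.02 = 49.
Require (93/11)ⁿ ≥ 49 ÷ (13/987) = 48363/13.
(93/11)³ = 804357/1331 falls short of 48363/13 but (93/11)⁴ = 74805201/14641 reaches it, so n = 4.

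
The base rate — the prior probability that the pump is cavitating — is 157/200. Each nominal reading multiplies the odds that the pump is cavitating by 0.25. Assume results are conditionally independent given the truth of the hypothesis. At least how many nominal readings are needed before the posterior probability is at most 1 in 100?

5

Prior odds: 0.785 ÷ 0.215 = 157/43.
Likelihood ratio per nominal reading = 0.25.
Target odds: 0.01 ÷ 0.99 = 1/99.
Require 0.25ⁿ ≤ 1/99 ÷ (157/43) = 43/15543.
0.25⁴ = 0.00390625 is still above 43/15543 but 0.25⁵ = 1/1024 is at or below it, so n = 5.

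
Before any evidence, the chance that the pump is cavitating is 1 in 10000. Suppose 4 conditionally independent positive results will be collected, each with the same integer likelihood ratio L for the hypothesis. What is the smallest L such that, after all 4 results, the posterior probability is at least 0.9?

18

Prior odds = 0.0001/0.9999 = 1/9999.
Target odds = 0.9/0.1 = 9.
Need L⁴ ≥ 9 ÷ (1/9999) = 89991.
17⁴ = 83521 < 89991 ≤ 104976 = 18⁴, so L = 18.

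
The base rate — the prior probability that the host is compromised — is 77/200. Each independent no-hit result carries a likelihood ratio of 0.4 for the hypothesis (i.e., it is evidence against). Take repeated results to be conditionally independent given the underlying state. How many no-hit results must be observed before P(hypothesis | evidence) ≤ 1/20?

3

Prior odds = 0.385/0.615 = 77/123.
Likelihood ratio per no-hit result = 0.4.
Target posterior odds = 0.05/0.95 = 1/19.
Require 0.4ⁿ ≤ 1/19 ÷ (77/123) = 123/1463.
0.4² = 0.16 is still above 123/1463 but 0.4³ = 0.064 is at or below it, so n = 3.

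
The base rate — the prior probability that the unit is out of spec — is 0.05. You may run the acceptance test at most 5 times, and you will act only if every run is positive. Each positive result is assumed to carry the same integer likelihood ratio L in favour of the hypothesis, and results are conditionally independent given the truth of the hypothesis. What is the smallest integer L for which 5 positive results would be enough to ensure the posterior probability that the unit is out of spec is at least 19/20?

Prior odds = 0.05/0.95 = 1/19.
Target odds = 0.95/0.05 = 19.
Need L⁵ ≥ 19 ÷ (1/19) = 361.
3⁵ = 243 < 361 ≤ 1024 = 4⁵, so L = 4.

4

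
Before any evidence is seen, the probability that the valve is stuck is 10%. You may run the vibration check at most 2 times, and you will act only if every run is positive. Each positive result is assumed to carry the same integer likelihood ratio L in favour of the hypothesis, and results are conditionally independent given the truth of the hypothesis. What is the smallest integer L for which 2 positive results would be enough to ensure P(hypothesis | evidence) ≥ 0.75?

6

Prior odds = 0.1/0.9 = 1/9.
Target odds = 0.75/0.25 = 3.
Need L² ≥ 3 ÷ (1/9) = 27.
5² = 25 < 27 ≤ 36 = 6², so L = 6.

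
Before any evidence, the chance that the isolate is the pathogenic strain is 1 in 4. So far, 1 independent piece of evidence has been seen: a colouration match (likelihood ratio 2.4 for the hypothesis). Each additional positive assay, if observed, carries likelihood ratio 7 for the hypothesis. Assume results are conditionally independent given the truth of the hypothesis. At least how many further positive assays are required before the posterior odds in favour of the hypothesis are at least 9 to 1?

2

Prior odds = 0.25/0.75 = 1/3.
Bayes factor of the evidence already in hand = 2.4.
Odds after that evidence = (1/3) × 2.4 = 0.8.
Target odds = 9.
Need 7ⁿ ≥ 9 ÷ 0.8 = 11.25.
7¹ = 7 falls short of 11.25 but 7² = 49 reaches it, so n = 2.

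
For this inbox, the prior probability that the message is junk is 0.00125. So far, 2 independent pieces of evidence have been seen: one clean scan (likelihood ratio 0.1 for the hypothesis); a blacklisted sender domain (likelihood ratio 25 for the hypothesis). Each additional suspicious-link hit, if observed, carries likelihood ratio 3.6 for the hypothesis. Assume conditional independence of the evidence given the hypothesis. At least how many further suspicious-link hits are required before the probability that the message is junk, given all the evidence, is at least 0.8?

Prior odds = 0.00125/0.99875 = 1/799.
Combined Bayes factor of the evidence already in hand = 0.1 × 25 = 2.5.
Odds after that evidence = (1/799) × 2.5 = 5/1598.
Target odds = 0.8/0.2 = 4.
Need 3.6ⁿ ≥ 4 ÷ (5/1598) = 1278.4.
3.6⁵ = 604.66176 falls short of 1278.4 but 3.6⁶ = 34012224/15625 reaches it, so n = 6.

6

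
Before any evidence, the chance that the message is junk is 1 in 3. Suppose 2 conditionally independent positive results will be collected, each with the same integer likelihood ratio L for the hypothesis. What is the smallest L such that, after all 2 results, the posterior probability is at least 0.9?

5

Prior odds = (1/3)/(2/3) = 0.5.
Target odds = 0.9/0.1 = 9.
Need L² ≥ 9 ÷ 0.5 = 18.
4² = 16 < 18 ≤ 25 = 5², so L = 5.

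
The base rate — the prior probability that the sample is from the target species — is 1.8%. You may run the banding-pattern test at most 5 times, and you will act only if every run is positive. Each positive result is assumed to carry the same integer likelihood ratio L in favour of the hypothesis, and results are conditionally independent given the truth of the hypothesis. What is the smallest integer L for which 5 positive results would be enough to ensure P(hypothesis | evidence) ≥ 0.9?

4

Prior odds = 0.018/0.982 = 9/491.
Target odds = 0.9/0.1 = 9.
Need L⁵ ≥ 9 ÷ (9/491) = 491.
3⁵ = 243 < 491 ≤ 1024 = 4⁵, so L = 4.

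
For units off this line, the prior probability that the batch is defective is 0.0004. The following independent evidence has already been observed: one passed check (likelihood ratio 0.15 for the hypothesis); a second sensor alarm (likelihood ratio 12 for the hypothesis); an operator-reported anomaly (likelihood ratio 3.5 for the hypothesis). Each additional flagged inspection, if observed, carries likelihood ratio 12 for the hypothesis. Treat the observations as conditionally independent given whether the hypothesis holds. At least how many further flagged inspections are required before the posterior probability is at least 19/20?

4

Prior odds = 0.0004/0.9996 = 1/2499.
Combined Bayes factor of the evidence already in hand = 0.15 × 12 × 3.5 = 6.3.
Odds after that evidence = (1/2499) × 6.3 = 3/1190.
Target odds = 0.95/0.05 = 19.
Need 12ⁿ ≥ 19 ÷ (3/1190) = 22610/3.
12³ = 1728 falls short of 22610/3 but 12⁴ = 20736 reaches it, so n = 4.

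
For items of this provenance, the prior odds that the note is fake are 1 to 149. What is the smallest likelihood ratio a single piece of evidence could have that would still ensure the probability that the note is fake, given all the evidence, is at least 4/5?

Prior odds = 1/149.
Target odds = 0.8/0.2 = 4.
Required Bayes factor = 4 ÷ (1/149) = 596.

596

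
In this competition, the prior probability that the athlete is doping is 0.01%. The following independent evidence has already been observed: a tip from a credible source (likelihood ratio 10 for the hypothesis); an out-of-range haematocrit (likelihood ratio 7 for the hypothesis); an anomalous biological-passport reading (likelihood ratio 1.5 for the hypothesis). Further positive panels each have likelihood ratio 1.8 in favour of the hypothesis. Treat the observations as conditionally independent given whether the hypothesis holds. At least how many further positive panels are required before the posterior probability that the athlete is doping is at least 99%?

Prior odds = 0.0001/0.9999 = 1/9999.
Combined Bayes factor of the evidence already in hand = 10 × 7 × 1.5 = 105.
Odds after that evidence = (1/9999) × 105 = 35/3333.
Target odds = 0.99/0.01 = 99.
Need 1.8ⁿ ≥ 99 ÷ (35/3333) = 329967/35.
1.8¹⁵ ≈6746.64 falls short of 329967/35 but 1.8¹⁶ ≈12144 reaches it, so n = 16.

16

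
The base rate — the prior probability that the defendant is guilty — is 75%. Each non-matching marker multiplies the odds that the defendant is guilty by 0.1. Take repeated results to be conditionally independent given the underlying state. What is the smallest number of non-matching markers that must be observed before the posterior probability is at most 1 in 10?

2

Prior odds = 0.75/0.25 = 3.
Likelihood ratio per non-matching marker = 0.1.
Target odds: 0.1 ÷ 0.9 = 1/9.
Need 3 × 0.1ⁿ ≤ 1/9, i.e. 0.1ⁿ ≤ 1/27.
0.1¹ = 0.1 is still above 1/27 but 0.1² = 0.01 is at or below it, so n = 2.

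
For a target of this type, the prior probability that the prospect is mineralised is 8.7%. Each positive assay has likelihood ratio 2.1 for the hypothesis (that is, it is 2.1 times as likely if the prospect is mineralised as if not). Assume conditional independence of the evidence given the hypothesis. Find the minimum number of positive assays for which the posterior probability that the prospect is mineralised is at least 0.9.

Prior odds = 0.087/0.913 = 87/913.
Likelihood ratio per positive assay = 2.1.
Target odds: 0.9 ÷ 0.1 = 9.
Need (87/913) × 2.1ⁿ ≥ 9, i.e. 2.1ⁿ ≥ 2739/29.
2.1⁶ = 85766121/1000000 falls short of 2739/29 but 2.1⁷ ≈180.109 reaches it, so n = 7.

7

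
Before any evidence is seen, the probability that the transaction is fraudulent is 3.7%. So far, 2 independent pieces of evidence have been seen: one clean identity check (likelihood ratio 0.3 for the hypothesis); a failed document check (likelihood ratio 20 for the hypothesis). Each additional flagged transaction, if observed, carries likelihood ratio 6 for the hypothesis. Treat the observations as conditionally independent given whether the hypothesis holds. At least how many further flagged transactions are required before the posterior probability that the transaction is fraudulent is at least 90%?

Prior odds = 0.037/0.963 = 37/963.
Combined Bayes factor of the evidence already in hand = 0.3 × 20 = 6.
Odds after that evidence = (37/963) × 6 = 74/321.
Target odds = 0.9/0.1 = 9.
Need 6ⁿ ≥ 9 ÷ (74/321) = 2889/74.
6² = 36 falls short of 2889/74 but 6³ = 216 reaches it, so n = 3.

3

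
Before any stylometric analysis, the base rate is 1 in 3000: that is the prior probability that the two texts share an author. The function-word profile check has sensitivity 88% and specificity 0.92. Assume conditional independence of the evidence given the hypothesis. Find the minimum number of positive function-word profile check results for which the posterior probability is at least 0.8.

4

Prior odds: (1/3000) ÷ (2999/3000) = 1/2999.
False-positive rate = 1 − 0.92 = 0.08; likelihood ratio of a positive = 0.88/0.08 = 11.
Target odds: 0.8 ÷ 0.2 = 4.
Need (1/2999) × 11ⁿ ≥ 4, i.e. 11ⁿ ≥ 11996.
11³ = 1331 falls short of 11996 but 11⁴ = 14641 reaches it, so n = 4.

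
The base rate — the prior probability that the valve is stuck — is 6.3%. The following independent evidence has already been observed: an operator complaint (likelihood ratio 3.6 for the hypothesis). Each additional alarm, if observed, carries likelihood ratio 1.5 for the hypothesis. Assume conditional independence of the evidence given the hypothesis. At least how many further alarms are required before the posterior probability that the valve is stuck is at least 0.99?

Prior odds = 0.063/0.937 = 63/937.
Bayes factor of the evidence already in hand = 3.6.
Odds after that evidence = (63/937) × 3.6 = 1134/4685.
Target odds = 0.99/0.01 = 99.
Need 1.5ⁿ ≥ 99 ÷ (1134/4685) = 51535/126.
1.5¹⁴ = 4782969/16384 falls short of 51535/126 but 1.5¹⁵ = 14348907/32768 reaches it, so n = 15.

15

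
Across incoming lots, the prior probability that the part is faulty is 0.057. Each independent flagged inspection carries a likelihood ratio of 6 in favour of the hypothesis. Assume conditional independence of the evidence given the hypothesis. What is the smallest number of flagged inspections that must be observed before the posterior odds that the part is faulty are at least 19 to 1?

4

Prior odds: 0.057 ÷ 0.943 = 57/943.
Likelihood ratio per flagged inspection = 6.
Target odds = 19.
Require 6ⁿ ≥ 19 ÷ (57/943) = 943/3.
6³ = 216 falls short of 943/3 but 6⁴ = 1296 reaches it, so n = 4.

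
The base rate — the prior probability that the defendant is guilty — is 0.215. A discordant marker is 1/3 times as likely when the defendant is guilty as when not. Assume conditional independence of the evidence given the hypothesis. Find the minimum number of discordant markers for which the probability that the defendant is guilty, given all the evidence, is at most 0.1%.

6

Prior odds: 0.215 ÷ 0.785 = 43/157.
Likelihood ratio per discordant marker = 1/3.
Target odds: 0.001 ÷ 0.999 = 1/999.
Require (1/3)ⁿ ≤ 1/999 ÷ (43/157) = 157/42957.
(1/3)⁵ = 1/243 is still above 157/42957 but (1/3)⁶ = 1/729 is at or below it, so n = 6.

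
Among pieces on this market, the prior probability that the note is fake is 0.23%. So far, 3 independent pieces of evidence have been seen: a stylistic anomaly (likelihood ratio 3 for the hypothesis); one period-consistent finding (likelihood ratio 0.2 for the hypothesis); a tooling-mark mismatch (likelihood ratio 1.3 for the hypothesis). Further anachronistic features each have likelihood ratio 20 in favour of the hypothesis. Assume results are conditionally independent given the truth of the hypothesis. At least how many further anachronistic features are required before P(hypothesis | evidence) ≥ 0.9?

Prior odds = 0.0023/0.9977 = 23/9977.
Combined Bayes factor of the evidence already in hand = 3 × 0.2 × 1.3 = 0.78.
Odds after that evidence = (23/9977) × 0.78 = 897/498850.
Target odds = 0.9/0.1 = 9.
Need 20ⁿ ≥ 9 ÷ (897/498850) = 1496550/299.
20² = 400 falls short of 1496550/299 but 20³ = 8000 reaches it, so n = 3.

3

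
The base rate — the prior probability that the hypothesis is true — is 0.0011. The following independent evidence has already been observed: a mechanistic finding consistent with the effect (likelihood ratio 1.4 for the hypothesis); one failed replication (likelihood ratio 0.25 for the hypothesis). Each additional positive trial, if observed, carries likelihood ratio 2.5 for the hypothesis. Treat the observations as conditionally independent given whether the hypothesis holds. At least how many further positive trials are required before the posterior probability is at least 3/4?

10

Prior odds = 0.0011/0.9989 = 11/9989.
Combined Bayes factor of the evidence already in hand = 1.4 × 0.25 = 0.35.
Odds after that evidence = (11/9989) × 0.35 = 11/28540.
Target odds = 0.75/0.25 = 3.
Need 2.5ⁿ ≥ 3 ÷ (11/28540) = 85620/11.
2.5⁹ = 1953125/512 falls short of 85620/11 but 2.5¹⁰ = 9765625/1024 reaches it, so n = 10.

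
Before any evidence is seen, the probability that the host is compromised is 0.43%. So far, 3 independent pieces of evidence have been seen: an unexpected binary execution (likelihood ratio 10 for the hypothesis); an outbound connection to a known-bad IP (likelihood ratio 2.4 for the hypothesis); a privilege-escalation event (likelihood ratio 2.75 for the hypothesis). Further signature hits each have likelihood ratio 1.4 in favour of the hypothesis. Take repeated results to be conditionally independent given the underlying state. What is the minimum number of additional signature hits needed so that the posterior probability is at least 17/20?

9

Prior odds = 0.0043/0.9957 = 43/9957.
Combined Bayes factor of the evidence already in hand = 10 × 2.4 × 2.75 = 66.
Odds after that evidence = (43/9957) × 66 = 946/3319.
Target odds = 0.85/0.15 = 17/3.
Need 1.4ⁿ ≥ 17/3 ÷ (946/3319) = 56423/2838.
1.4⁸ = 5764801/390625 falls short of 56423/2838 but 1.4⁹ = 40353607/1953125 reaches it, so n = 9.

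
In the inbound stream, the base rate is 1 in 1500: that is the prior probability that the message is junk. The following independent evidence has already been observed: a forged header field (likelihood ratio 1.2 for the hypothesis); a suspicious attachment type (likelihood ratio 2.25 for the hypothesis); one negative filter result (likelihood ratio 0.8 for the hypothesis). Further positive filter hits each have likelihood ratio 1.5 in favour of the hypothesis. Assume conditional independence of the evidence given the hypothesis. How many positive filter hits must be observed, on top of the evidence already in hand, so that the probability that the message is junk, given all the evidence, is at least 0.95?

Prior odds = (1/1500)/(1499/1500) = 1/1499.
Combined Bayes factor of the evidence already in hand = 1.2 × 2.25 × 0.8 = 2.16.
Odds after that evidence = (1/1499) × 2.16 = 54/37475.
Target odds = 0.95/0.05 = 19.
Need 1.5ⁿ ≥ 19 ÷ (54/37475) = 712025/54.
1.5²³ ≈11222.7 falls short of 712025/54 but 1.5²⁴ ≈16834.1 reaches it, so n = 24.

24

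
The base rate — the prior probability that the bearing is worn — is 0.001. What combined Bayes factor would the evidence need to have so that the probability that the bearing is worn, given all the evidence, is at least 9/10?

Prior odds = 0.001/0.999 = 1/999.
Target odds = 0.9/0.1 = 9.
Required Bayes factor = 9 ÷ (1/999) = 8991.

8991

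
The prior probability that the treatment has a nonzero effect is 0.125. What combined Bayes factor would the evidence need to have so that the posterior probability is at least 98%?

343

Prior odds = 0.125/0.875 = 1/7.
Target odds = 0.98/0.02 = 49.
Required Bayes factor = 49 ÷ (1/7) = 343.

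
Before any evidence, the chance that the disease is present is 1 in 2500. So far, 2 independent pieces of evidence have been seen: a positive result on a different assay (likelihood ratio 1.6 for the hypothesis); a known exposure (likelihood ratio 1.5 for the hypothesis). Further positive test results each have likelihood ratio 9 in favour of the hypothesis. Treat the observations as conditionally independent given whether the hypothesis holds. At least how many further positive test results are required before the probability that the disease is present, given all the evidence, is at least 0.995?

6

Prior odds = 0.0004/0.9996 = 1/2499.
Combined Bayes factor of the evidence already in hand = 1.6 × 1.5 = 2.4.
Odds after that evidence = (1/2499) × 2.4 = 4/4165.
Target odds = 0.995/0.005 = 199.
Need 9ⁿ ≥ 199 ÷ (4/4165) = 207208.75.
9⁵ = 59049 falls short of 207208.75 but 9⁶ = 531441 reaches it, so n = 6.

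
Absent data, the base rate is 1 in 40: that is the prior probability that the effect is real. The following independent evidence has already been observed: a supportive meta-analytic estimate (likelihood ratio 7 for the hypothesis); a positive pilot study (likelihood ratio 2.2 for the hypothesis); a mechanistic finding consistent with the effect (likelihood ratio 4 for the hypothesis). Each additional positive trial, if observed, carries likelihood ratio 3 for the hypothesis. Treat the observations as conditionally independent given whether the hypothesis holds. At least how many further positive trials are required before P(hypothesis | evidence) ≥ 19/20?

Prior odds = 0.025/0.975 = 1/39.
Combined Bayes factor of the evidence already in hand = 7 × 2.2 × 4 = 61.6.
Odds after that evidence = (1/39) × 61.6 = 308/195.
Target odds = 0.95/0.05 = 19.
Need 3ⁿ ≥ 19 ÷ (308/195) = 3705/308.
3² = 9 falls short of 3705/308 but 3³ = 27 reaches it, so n = 3.

3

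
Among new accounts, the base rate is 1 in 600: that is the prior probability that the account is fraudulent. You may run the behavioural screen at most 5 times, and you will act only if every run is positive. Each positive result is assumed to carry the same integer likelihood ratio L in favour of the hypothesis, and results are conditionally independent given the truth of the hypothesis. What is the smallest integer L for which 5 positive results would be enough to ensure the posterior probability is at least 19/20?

7

Prior odds = (1/600)/(599/600) = 1/599.
Target odds = 0.95/0.05 = 19.
Need L⁵ ≥ 19 ÷ (1/599) = 11381.
6⁵ = 7776 < 11381 ≤ 16807 = 7⁵, so L = 7.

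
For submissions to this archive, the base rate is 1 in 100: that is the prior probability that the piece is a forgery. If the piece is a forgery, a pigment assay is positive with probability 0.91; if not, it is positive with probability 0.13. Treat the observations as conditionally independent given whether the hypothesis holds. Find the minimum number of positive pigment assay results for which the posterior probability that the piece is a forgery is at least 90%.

4

Prior odds = 0.01/0.99 = 1/99.
Likelihood ratio of a positive = 0.91/0.13 = 7.
Target posterior odds = 0.9/0.1 = 9.
Need (1/99) × 7ⁿ ≥ 9, i.e. 7ⁿ ≥ 891.
7³ = 343 falls short of 891 but 7⁴ = 2401 reaches it, so n = 4.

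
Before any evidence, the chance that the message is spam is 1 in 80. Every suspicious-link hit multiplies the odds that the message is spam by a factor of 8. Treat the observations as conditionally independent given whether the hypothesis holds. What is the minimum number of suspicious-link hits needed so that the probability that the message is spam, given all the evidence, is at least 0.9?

4

Prior odds = 0.0125/0.9875 = 1/79.
Likelihood ratio per suspicious-link hit = 8.
Target posterior odds = 0.9/0.1 = 9.
Require 8ⁿ ≥ 9 ÷ (1/79) = 711.
8³ = 512 falls short of 711 but 8⁴ = 4096 reaches it, so n = 4.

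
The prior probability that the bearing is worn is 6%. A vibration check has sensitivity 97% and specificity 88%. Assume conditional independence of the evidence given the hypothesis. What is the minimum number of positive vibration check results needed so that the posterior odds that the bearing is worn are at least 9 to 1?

Prior odds: 0.06 ÷ 0.94 = 3/47.
False-positive rate = 1 − 0.88 = 0.12; likelihood ratio of a positive = 0.97/0.12 = 97/12.
Target odds = 9.
Need (3/47) × (97/12)ⁿ ≥ 9, i.e. (97/12)ⁿ ≥ 141.
(97/12)² = 9409/144 falls short of 141 but (97/12)³ = 912673/1728 reaches it, so n = 3.

3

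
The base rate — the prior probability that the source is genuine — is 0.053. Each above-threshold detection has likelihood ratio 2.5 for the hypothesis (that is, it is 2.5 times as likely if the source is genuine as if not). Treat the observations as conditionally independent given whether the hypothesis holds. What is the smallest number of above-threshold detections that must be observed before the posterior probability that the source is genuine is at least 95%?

7

Prior odds = 0.053/0.947 = 53/947.
Likelihood ratio per above-threshold detection = 2.5.
Target posterior odds = 0.95/0.05 = 19.
Need (53/947) × 2.5ⁿ ≥ 19, i.e. 2.5ⁿ ≥ 17993/53.
2.5⁶ = 244.140625 falls short of 17993/53 but 2.5⁷ = 610.3515625 reaches it, so n = 7.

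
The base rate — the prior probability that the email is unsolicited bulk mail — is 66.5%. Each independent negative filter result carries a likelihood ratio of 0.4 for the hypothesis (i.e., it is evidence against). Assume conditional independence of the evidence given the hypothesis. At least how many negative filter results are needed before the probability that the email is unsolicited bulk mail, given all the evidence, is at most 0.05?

Prior odds: 0.665 ÷ 0.335 = 133/67.
Likelihood ratio per negative filter result = 0.4.
Target posterior odds = 0.05/0.95 = 1/19.
Need (133/67) × 0.4ⁿ ≤ 1/19, i.e. 0.4ⁿ ≤ 67/2527.
0.4³ = 0.064 is still above 67/2527 but 0.4⁴ = 0.0256 is at or below it, so n = 4.

4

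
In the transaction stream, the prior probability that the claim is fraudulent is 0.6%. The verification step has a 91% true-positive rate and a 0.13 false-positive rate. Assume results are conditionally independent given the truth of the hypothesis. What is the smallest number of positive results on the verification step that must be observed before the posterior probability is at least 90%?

Prior odds = 0.006/0.994 = 3/497.
Likelihood ratio of a positive result = 0.91/0.13 = 7.
Target posterior odds = 0.9/0.1 = 9.
Need (3/497) × 7ⁿ ≥ 9, i.e. 7ⁿ ≥ 1491.
7³ = 343 falls short of 1491 but 7⁴ = 2401 reaches it, so n = 4.

4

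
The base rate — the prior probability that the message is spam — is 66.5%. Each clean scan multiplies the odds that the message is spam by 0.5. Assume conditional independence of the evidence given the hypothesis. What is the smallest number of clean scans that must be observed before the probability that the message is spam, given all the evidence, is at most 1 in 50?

7

Prior odds = 0.665/0.335 = 133/67.
Likelihood ratio per clean scan = 0.5.
Target odds: 0.02 ÷ 0.98 = 1/49.
Need (133/67) × 0.5ⁿ ≤ 1/49, i.e. 0.5ⁿ ≤ 67/6517.
0.5⁶ = 0.015625 is still above 67/6517 but 0.5⁷ = 0.0078125 is at or below it, so n = 7.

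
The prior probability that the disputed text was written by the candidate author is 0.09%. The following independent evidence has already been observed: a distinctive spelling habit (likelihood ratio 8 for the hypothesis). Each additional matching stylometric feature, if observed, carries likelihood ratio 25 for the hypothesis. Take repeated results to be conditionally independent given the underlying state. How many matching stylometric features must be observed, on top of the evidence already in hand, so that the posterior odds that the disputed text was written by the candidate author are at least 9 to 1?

3

Prior odds = 0.0009/0.9991 = 9/9991.
Bayes factor of the evidence already in hand = 8.
Odds after that evidence = (9/9991) × 8 = 72/9991.
Target odds = 9.
Need 25ⁿ ≥ 9 ÷ (72/9991) = 1248.875.
25² = 625 falls short of 1248.875 but 25³ = 15625 reaches it, so n = 3.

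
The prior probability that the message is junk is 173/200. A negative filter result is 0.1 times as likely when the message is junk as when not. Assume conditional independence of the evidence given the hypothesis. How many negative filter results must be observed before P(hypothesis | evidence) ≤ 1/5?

2

Prior odds: 0.865 ÷ 0.135 = 173/27.
Likelihood ratio per negative filter result = 0.1.
Target posterior odds = 0.2/0.8 = 0.25.
Need (173/27) × 0.1ⁿ ≤ 0.25, i.e. 0.1ⁿ ≤ 27/692.
0.1¹ = 0.1 is still above 27/692 but 0.1² = 0.01 is at or below it, so n = 2.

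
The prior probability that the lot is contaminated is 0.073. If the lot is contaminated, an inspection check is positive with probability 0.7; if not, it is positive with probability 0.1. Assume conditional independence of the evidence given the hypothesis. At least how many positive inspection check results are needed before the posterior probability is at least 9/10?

Prior odds = 0.073/0.927 = 73/927.
Likelihood ratio of a positive = 0.7/0.1 = 7.
Target odds: 0.9 ÷ 0.1 = 9.
Need (73/927) × 7ⁿ ≥ 9, i.e. 7ⁿ ≥ 8343/73.
7² = 49 falls short of 8343/73 but 7³ = 343 reaches it, so n = 3.

3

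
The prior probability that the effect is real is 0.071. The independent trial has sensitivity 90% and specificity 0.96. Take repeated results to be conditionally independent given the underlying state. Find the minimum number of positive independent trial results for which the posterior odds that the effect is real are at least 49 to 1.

3

Prior odds = 0.071/0.929 = 71/929.
False-positive rate = 1 − 0.96 = 0.04; likelihood ratio of a positive = 0.9/0.04 = 22.5.
Target odds = 49.
Require 22.5ⁿ ≥ 49 ÷ (71/929) = 45521/71.
22.5² = 506.25 falls short of 45521/71 but 22.5³ = 11390.625 reaches it, so n = 3.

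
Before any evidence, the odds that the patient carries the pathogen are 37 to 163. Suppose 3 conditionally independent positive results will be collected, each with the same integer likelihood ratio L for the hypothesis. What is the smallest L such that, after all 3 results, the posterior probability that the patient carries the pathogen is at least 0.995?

Prior odds = 37/163.
Target odds = 0.995/0.005 = 199.
Need L³ ≥ 199 ÷ (37/163) = 32437/37.
9³ = 729 < 32437/37 ≤ 1000 = 10³, so L = 10.

10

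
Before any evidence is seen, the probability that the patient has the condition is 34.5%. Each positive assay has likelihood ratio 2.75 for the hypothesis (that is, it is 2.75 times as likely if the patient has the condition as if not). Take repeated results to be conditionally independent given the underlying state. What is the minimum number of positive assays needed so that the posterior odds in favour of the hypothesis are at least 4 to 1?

Prior odds: 0.345 ÷ 0.655 = 69/131.
Likelihood ratio per positive assay = 2.75.
Target odds = 4.
Require 2.75ⁿ ≥ 4 ÷ (69/131) = 524/69.
2.75² = 7.5625 falls short of 524/69 but 2.75³ = 20.796875 reaches it, so n = 3.

3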